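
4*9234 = 36936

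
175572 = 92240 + 83332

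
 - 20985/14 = - 20985/14 = - 1498.93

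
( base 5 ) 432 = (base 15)7C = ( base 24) 4L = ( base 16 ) 75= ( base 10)117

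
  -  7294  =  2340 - 9634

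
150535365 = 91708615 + 58826750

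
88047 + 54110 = 142157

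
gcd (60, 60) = 60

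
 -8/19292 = - 1 + 4821/4823 = - 0.00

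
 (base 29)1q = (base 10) 55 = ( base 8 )67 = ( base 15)3A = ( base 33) 1M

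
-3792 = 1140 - 4932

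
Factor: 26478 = 2^1*3^2*1471^1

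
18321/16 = 18321/16 =1145.06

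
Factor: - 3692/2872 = - 923/718 = -2^( - 1)*13^1*71^1 * 359^ (  -  1) 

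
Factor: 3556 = 2^2*7^1*127^1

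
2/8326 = 1/4163 = 0.00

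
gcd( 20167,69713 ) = 7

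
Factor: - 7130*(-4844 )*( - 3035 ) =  - 2^3*5^2*7^1 * 23^1* 31^1 * 173^1*607^1= - 104821980200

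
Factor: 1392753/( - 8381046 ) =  - 2^(-1)*464251^1 * 1396841^ ( - 1 ) = - 464251/2793682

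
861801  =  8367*103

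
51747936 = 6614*7824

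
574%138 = 22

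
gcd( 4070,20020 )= 110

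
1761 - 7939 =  - 6178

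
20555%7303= 5949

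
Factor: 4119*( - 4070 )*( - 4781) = 2^1*3^1 *5^1*7^1*11^1*37^1*683^1 * 1373^1  =  80150261730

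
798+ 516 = 1314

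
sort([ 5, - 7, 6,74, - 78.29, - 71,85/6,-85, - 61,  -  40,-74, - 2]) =[ - 85,-78.29, - 74, - 71,-61, - 40, - 7,-2,5,6, 85/6,74]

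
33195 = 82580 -49385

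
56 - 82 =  - 26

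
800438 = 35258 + 765180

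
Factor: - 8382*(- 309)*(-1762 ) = -2^2*3^2*11^1*103^1*127^1 * 881^1 = - 4563646956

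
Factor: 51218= 2^1*25609^1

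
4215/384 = 10 + 125/128 = 10.98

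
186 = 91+95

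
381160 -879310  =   - 498150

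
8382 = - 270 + 8652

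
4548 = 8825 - 4277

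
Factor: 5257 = 7^1*751^1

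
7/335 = 7/335 = 0.02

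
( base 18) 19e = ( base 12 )358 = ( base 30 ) GK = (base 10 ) 500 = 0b111110100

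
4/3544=1/886 = 0.00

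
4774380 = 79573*60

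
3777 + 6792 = 10569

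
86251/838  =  86251/838 = 102.92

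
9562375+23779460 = 33341835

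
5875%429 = 298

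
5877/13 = 452 + 1/13 = 452.08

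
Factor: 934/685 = 2^1*5^(-1) * 137^( - 1)*467^1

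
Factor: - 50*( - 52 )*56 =145600 = 2^6*5^2 * 7^1*13^1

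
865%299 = 267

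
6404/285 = 22 + 134/285= 22.47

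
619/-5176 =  - 1  +  4557/5176 = - 0.12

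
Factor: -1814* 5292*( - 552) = 2^6*3^4*7^2 * 23^1*907^1 =5299027776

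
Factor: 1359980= 2^2*5^1*53^1*1283^1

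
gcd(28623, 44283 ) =87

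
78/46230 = 13/7705 = 0.00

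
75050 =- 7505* ( - 10 ) 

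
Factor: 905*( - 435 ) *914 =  - 359818950 = - 2^1*3^1*5^2*29^1*181^1*457^1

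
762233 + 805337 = 1567570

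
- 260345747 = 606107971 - 866453718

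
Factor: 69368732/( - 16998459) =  - 2^2*3^( - 1)*43^( - 1 )*53^1*131771^ (-1)*327211^1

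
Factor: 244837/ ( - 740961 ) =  - 3^( -3)*13^( - 1 )*2111^( - 1 )*244837^1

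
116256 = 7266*16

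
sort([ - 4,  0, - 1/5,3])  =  [- 4, - 1/5,0 , 3 ] 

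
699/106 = 6+ 63/106 = 6.59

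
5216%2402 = 412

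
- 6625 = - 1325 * 5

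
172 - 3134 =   -  2962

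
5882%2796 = 290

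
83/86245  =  83/86245  =  0.00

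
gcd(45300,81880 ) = 20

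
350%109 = 23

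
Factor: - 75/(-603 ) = 3^ ( - 1 )*5^2*67^(-1) =25/201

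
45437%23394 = 22043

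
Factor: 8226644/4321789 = 2^2* 61^(-1 )*70849^(- 1)*2056661^1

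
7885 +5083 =12968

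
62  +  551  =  613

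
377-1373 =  - 996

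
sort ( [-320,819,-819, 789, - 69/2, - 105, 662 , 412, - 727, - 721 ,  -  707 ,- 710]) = [ - 819, - 727, - 721, - 710, - 707, - 320, - 105, - 69/2, 412, 662, 789,819 ] 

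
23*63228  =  1454244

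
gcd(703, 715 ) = 1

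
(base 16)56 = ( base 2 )1010110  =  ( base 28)32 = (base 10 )86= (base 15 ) 5B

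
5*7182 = 35910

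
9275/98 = 1325/14 = 94.64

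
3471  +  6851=10322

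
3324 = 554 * 6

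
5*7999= 39995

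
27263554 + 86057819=113321373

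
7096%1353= 331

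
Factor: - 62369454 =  - 2^1*3^1*7^2*212141^1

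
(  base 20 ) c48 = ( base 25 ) 7kd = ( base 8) 11430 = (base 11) 3744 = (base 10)4888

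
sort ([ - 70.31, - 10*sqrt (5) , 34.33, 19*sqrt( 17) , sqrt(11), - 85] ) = [ - 85,-70.31, - 10*sqrt( 5), sqrt(11 ), 34.33,  19*sqrt (17)]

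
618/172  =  309/86=3.59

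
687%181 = 144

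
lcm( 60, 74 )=2220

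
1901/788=2 + 325/788=2.41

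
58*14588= 846104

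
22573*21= 474033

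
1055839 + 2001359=3057198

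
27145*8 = 217160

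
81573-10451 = 71122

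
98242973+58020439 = 156263412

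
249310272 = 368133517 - 118823245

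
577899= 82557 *7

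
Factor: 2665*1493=5^1*13^1*41^1*1493^1 =3978845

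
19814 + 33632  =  53446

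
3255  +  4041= 7296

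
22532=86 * 262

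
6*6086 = 36516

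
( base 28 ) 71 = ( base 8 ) 305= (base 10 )197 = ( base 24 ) 85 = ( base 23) 8d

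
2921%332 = 265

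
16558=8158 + 8400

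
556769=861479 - 304710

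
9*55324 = 497916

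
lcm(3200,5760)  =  28800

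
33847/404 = 83+315/404=83.78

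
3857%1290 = 1277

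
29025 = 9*3225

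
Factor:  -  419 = -419^1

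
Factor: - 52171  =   - 7^1 * 29^1*257^1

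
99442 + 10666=110108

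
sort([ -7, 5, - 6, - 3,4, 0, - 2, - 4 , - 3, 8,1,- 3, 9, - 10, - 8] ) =[ - 10 , - 8, - 7, - 6, - 4, - 3,-3, - 3, - 2, 0, 1, 4,  5, 8, 9 ] 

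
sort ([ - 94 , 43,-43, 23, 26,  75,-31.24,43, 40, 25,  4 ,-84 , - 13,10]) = [-94 , - 84 , - 43,-31.24, - 13,4 , 10 , 23,25,  26 , 40, 43, 43,75 ]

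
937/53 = 937/53 = 17.68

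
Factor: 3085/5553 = 5/9=3^( - 2 )*5^1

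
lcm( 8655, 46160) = 138480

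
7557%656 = 341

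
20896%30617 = 20896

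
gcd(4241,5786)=1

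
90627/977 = 90627/977 = 92.76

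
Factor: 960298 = 2^1*19^1*37^1*683^1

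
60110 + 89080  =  149190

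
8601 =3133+5468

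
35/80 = 7/16 = 0.44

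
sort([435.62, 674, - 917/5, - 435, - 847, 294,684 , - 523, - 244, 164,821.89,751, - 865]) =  [ - 865, - 847, - 523,-435, - 244, - 917/5,164, 294, 435.62, 674,684, 751, 821.89 ] 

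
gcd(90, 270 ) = 90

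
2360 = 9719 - 7359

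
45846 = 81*566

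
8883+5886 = 14769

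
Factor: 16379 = 11^1* 1489^1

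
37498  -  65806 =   -  28308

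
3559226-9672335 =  - 6113109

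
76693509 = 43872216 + 32821293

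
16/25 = 16/25= 0.64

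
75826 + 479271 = 555097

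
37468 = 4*9367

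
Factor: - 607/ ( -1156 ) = 2^( - 2 )*17^ ( - 2 )*607^1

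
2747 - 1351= 1396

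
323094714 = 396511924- 73417210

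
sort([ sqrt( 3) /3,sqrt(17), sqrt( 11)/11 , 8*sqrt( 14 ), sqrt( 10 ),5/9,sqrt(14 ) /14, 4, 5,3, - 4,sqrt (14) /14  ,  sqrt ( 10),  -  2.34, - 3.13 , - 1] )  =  [ -4, - 3.13,-2.34,  -  1, sqrt( 14 )/14, sqrt (14 )/14,sqrt( 11)/11 , 5/9, sqrt( 3)/3, 3, sqrt(10),sqrt (10 ), 4, sqrt ( 17), 5, 8*sqrt (14 )]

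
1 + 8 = 9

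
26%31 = 26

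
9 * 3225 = 29025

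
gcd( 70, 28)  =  14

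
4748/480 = 9  +  107/120 = 9.89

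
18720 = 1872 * 10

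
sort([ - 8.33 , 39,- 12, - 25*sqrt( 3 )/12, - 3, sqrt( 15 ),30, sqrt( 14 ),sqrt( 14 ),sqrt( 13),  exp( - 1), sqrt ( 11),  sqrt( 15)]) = [  -  12 ,-8.33, - 25*sqrt(3 )/12, - 3, exp( - 1), sqrt ( 11 ), sqrt( 13 ),sqrt(14),sqrt( 14), sqrt( 15 ), sqrt( 15),  30, 39]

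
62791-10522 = 52269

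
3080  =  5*616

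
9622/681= 14 + 88/681 = 14.13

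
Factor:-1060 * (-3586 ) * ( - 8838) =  - 2^4*3^2*5^1*11^1*53^1*163^1*491^1 = - 33594652080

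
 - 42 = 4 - 46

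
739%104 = 11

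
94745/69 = 1373 + 8/69 = 1373.12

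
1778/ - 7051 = -1778/7051= - 0.25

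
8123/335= 24 + 83/335 = 24.25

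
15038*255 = 3834690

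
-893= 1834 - 2727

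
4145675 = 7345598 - 3199923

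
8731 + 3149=11880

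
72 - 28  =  44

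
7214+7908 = 15122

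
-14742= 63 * ( - 234 )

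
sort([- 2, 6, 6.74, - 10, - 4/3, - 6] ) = [ - 10, - 6,-2,- 4/3, 6,  6.74] 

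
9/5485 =9/5485 = 0.00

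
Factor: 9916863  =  3^1*11^1*300511^1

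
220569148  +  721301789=941870937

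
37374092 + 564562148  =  601936240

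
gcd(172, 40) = 4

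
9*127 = 1143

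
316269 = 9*35141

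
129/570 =43/190 = 0.23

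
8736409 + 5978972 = 14715381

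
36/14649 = 12/4883 = 0.00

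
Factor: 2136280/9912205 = 427256/1982441 = 2^3 * 19^( - 1 )*103^( - 1 )*1013^(-1 )*53407^1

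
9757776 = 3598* 2712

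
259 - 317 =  - 58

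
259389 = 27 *9607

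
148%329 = 148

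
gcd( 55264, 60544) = 352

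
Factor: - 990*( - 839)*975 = 2^1*3^3*5^3*11^1 * 13^1*839^1= 809844750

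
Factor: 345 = 3^1*5^1*23^1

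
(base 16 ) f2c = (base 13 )19ca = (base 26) 5ja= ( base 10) 3884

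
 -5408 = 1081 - 6489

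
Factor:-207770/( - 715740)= 263/906  =  2^( - 1)*3^(-1 )  *  151^ (-1) * 263^1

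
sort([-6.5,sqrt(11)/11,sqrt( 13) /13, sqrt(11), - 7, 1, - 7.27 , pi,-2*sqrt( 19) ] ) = [ - 2*sqrt( 19),-7.27,- 7, - 6.5, sqrt( 13)/13 , sqrt( 11)/11,1, pi, sqrt( 11 )]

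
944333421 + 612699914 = 1557033335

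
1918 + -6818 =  - 4900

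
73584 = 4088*18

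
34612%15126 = 4360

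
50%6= 2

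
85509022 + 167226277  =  252735299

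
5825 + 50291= 56116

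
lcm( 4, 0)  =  0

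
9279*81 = 751599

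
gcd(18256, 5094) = 2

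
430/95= 86/19 =4.53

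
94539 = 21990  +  72549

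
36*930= 33480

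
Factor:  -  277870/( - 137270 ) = 7^ ( - 1)*53^( - 1)*751^1 = 751/371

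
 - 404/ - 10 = 202/5 = 40.40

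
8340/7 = 8340/7 = 1191.43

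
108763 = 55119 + 53644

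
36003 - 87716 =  - 51713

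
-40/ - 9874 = 20/4937=0.00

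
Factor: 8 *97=776  =  2^3*97^1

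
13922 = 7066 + 6856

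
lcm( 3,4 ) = 12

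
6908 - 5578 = 1330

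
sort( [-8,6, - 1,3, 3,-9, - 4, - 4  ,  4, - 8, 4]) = [ - 9, - 8,-8,  -  4 , - 4,-1, 3, 3,4, 4, 6 ] 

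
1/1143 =1/1143 = 0.00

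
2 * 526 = 1052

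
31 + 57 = 88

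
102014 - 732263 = -630249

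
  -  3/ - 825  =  1/275  =  0.00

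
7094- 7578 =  - 484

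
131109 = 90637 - - 40472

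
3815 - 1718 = 2097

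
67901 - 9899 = 58002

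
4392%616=80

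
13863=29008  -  15145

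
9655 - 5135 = 4520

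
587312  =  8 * 73414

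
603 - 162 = 441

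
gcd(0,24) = 24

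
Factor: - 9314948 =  - 2^2*197^1*11821^1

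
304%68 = 32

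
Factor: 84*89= 2^2*3^1*7^1*89^1 = 7476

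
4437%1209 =810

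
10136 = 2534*4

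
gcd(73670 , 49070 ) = 10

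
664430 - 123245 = 541185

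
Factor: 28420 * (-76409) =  - 2^2*5^1*7^2*29^1*109^1 * 701^1 = -2171543780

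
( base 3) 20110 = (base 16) ae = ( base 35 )4Y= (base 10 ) 174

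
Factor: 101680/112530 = 328/363 = 2^3*3^ (  -  1)*11^( - 2 )*41^1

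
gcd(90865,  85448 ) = 1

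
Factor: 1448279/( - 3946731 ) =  - 3^( - 1 )*7^1*23^( - 1 )*47^( - 1)*1217^( - 1)*206897^1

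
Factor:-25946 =-2^1*12973^1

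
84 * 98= 8232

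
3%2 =1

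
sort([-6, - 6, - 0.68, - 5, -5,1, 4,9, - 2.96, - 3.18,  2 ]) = [- 6, - 6, - 5,  -  5  , - 3.18, - 2.96, - 0.68,1,2, 4,9]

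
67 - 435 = -368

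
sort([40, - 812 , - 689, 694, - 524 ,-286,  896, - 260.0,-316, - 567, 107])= [ - 812, - 689, - 567,-524, - 316, - 286, - 260.0, 40,107,694,896]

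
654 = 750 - 96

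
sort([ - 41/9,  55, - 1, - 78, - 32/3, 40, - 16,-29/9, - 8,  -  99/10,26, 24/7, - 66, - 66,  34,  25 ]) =[ - 78, - 66, - 66, - 16 ,- 32/3,-99/10, - 8 ,  -  41/9, - 29/9, - 1,24/7,25, 26,34,40, 55 ] 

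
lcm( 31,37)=1147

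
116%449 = 116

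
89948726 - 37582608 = 52366118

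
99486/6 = 16581=16581.00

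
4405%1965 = 475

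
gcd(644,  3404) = 92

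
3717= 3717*1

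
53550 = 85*630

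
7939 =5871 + 2068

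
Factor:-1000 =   -  2^3*5^3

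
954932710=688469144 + 266463566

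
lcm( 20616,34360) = 103080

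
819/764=819/764 = 1.07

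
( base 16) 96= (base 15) A0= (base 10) 150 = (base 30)50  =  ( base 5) 1100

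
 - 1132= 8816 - 9948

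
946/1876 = 473/938 = 0.50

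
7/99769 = 7/99769 = 0.00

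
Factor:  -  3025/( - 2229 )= 3^(- 1)*5^2*11^2*743^( - 1)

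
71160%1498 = 754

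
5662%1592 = 886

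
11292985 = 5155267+6137718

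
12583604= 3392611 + 9190993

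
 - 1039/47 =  - 1039/47 = -22.11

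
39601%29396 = 10205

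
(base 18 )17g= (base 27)H7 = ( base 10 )466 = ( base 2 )111010010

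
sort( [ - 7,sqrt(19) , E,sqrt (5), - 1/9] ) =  [ - 7, - 1/9,sqrt( 5),E,sqrt (19)] 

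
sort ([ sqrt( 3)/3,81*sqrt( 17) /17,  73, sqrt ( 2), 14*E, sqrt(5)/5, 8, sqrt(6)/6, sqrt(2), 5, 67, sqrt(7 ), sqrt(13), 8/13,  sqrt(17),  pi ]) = [ sqrt( 6 )/6,  sqrt(  5)/5, sqrt(3)/3,8/13, sqrt ( 2), sqrt(2),sqrt( 7),pi,sqrt( 13 ), sqrt(17),5 , 8, 81*sqrt( 17)/17, 14*E , 67, 73]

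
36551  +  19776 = 56327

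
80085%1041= 969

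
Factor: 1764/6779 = 2^2*3^2 * 7^2 * 6779^ ( - 1 ) 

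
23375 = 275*85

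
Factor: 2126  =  2^1*1063^1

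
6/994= 3/497 = 0.01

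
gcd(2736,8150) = 2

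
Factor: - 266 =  - 2^1*7^1 * 19^1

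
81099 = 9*9011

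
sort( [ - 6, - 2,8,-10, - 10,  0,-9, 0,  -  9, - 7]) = [ - 10, - 10, - 9,-9, - 7, - 6, - 2,0, 0 , 8]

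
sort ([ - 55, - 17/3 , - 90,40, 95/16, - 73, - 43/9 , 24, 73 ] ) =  [ - 90, - 73, -55, - 17/3, - 43/9,95/16,  24,  40,73 ] 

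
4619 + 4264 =8883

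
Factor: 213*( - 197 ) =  - 41961  =  - 3^1*71^1*197^1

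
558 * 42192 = 23543136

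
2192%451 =388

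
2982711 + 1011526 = 3994237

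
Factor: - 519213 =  - 3^1* 19^1*9109^1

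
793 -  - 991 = 1784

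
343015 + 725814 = 1068829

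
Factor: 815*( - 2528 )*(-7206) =14846665920=2^6*3^1*5^1*79^1 * 163^1*1201^1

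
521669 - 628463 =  - 106794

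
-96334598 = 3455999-99790597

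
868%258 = 94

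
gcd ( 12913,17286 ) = 1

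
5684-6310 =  - 626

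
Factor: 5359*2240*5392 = 2^10* 5^1*7^1*23^1*233^1*337^1 = 64726430720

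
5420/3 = 1806 + 2/3 = 1806.67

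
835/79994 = 835/79994  =  0.01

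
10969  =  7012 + 3957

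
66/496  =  33/248= 0.13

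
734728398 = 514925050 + 219803348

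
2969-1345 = 1624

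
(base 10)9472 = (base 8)22400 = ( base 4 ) 2110000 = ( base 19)174a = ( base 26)e08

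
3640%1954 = 1686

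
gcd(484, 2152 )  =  4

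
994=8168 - 7174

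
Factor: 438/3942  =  3^ ( - 2)= 1/9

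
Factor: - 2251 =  - 2251^1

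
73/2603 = 73/2603  =  0.03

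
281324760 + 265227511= 546552271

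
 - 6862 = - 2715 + -4147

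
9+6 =15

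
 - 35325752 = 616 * ( - 57347)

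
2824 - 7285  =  -4461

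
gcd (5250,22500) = 750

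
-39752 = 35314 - 75066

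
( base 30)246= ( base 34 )1MM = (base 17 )6b5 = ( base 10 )1926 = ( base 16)786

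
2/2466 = 1/1233 = 0.00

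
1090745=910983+179762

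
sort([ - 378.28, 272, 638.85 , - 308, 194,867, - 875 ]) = [ - 875, - 378.28,  -  308, 194 , 272, 638.85,  867 ]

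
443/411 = 1+32/411 = 1.08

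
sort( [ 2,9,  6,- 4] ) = [ - 4,  2,6, 9]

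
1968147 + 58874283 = 60842430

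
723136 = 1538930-815794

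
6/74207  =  6/74207  =  0.00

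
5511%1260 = 471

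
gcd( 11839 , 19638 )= 1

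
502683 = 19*26457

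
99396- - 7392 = 106788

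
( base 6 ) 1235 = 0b100110111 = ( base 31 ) a1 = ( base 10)311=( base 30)ab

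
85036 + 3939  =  88975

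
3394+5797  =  9191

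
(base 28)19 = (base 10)37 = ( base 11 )34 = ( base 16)25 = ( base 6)101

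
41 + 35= 76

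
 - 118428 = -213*556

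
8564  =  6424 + 2140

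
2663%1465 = 1198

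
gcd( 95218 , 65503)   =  1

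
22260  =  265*84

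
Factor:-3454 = -2^1*11^1*157^1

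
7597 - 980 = 6617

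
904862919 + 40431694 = 945294613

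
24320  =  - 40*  ( - 608) 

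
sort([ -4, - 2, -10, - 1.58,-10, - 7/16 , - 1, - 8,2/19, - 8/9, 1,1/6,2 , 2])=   [-10,- 10,-8, - 4, - 2, - 1.58  ,- 1, - 8/9, - 7/16,2/19, 1/6, 1, 2, 2]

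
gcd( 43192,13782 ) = 2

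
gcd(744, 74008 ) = 8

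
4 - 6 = - 2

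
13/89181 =13/89181 = 0.00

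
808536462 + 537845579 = 1346382041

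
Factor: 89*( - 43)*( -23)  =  23^1*43^1 * 89^1 = 88021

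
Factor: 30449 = 30449^1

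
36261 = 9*4029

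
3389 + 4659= 8048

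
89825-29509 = 60316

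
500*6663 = 3331500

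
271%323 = 271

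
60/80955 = 4/5397 = 0.00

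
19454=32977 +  - 13523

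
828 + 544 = 1372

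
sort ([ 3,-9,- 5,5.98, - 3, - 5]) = [ - 9, - 5, - 5, - 3,3,5.98 ]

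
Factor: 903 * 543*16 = 7845264 = 2^4  *  3^2*7^1*43^1*181^1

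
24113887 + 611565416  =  635679303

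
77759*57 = 4432263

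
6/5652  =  1/942 = 0.00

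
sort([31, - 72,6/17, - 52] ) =[ - 72, - 52,6/17,31 ]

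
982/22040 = 491/11020 = 0.04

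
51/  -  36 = - 17/12 = -1.42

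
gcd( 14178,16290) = 6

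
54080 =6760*8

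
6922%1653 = 310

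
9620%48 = 20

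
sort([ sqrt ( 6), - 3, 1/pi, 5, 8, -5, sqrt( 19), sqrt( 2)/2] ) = [ - 5, - 3,1/pi, sqrt(2)/2, sqrt(6), sqrt(19 ),  5, 8 ]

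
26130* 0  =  0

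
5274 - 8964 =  - 3690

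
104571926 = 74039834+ 30532092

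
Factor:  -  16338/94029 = -2^1*7^1*13^( - 1)*389^1*2411^(- 1) = - 5446/31343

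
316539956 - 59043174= 257496782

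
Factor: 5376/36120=2^5*5^ ( -1)*43^(-1 ) = 32/215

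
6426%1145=701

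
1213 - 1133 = 80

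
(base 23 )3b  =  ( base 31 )2i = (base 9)88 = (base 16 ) 50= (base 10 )80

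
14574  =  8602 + 5972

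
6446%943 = 788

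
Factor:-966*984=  - 950544 = -  2^4*3^2*7^1*23^1 * 41^1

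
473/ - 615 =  -1 + 142/615 = -0.77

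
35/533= 35/533 = 0.07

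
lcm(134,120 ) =8040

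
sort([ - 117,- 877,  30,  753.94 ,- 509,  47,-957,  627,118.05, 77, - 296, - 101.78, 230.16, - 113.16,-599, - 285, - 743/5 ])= [ -957, - 877,-599, - 509, - 296, - 285, - 743/5,-117,-113.16, - 101.78,  30,47,77, 118.05 , 230.16,  627, 753.94]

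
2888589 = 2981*969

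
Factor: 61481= 7^1*8783^1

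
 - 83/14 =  - 83/14=   -5.93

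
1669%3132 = 1669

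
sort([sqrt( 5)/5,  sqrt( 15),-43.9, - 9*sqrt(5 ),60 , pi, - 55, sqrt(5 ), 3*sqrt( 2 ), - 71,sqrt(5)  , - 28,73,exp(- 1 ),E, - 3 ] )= [-71, - 55, - 43.9,  -  28,  -  9*sqrt( 5), - 3, exp (  -  1), sqrt(5) /5, sqrt( 5),sqrt( 5 ),E,pi,sqrt(15),3 * sqrt ( 2 ), 60,73 ]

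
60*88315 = 5298900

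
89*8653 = 770117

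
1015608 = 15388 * 66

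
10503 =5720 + 4783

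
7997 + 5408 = 13405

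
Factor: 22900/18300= 3^(  -  1)*61^(-1 )*229^1 = 229/183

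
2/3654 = 1/1827 = 0.00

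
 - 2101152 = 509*(-4128)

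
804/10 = 80+2/5 = 80.40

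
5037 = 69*73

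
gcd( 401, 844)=1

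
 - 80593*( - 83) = 6689219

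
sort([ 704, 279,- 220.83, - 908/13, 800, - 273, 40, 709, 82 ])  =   [ - 273,-220.83, -908/13, 40, 82,279,704,  709,  800]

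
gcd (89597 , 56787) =1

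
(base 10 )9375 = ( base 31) 9nd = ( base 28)bqn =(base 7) 36222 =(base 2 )10010010011111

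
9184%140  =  84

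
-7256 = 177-7433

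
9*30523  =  274707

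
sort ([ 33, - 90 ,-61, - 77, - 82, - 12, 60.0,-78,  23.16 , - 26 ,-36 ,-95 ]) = [ - 95,-90, - 82, - 78,-77, - 61,-36, - 26 ,-12,23.16,  33,  60.0]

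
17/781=17/781 =0.02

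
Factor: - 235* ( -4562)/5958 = 3^( - 2 )*5^1*47^1 *331^( - 1 ) * 2281^1 = 536035/2979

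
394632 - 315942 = 78690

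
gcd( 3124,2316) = 4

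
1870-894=976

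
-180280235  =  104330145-284610380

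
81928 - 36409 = 45519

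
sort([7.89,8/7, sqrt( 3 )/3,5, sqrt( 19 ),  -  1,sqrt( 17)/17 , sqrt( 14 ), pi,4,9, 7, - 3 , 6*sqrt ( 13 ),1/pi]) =[- 3, - 1,sqrt( 17)/17, 1/pi,sqrt( 3) /3,8/7,  pi,sqrt( 14),4,sqrt( 19),5,7, 7.89,9, 6*sqrt( 13)]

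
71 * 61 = 4331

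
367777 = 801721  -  433944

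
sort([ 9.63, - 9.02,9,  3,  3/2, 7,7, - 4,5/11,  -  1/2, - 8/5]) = [ - 9.02, - 4, - 8/5,- 1/2,5/11,3/2,3, 7, 7, 9, 9.63] 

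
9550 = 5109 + 4441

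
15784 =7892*2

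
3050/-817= - 4 + 218/817 = -  3.73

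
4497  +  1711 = 6208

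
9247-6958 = 2289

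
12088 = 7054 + 5034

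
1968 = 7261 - 5293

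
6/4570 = 3/2285= 0.00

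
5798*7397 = 42887806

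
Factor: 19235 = 5^1 * 3847^1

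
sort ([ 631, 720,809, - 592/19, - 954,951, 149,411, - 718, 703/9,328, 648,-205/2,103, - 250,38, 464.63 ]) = [ - 954, - 718,-250, - 205/2 ,- 592/19,38,703/9, 103,149,328,411,464.63, 631 , 648,720,809,  951 ]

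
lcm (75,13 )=975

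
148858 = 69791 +79067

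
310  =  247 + 63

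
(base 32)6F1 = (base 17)15FC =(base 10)6625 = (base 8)14741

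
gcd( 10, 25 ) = 5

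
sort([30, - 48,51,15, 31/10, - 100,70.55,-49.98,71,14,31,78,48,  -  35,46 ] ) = [-100, - 49.98, - 48, - 35,31/10 , 14,15,30, 31,46 , 48,51,70.55,71,78]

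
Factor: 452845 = 5^1*41^1 * 47^2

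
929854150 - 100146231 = 829707919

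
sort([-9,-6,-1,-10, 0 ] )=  [ - 10,-9, - 6, - 1 , 0]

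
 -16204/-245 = 66 + 34/245 = 66.14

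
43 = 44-1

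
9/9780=3/3260 = 0.00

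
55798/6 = 9299+2/3 = 9299.67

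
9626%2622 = 1760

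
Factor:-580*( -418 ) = 2^3*5^1*11^1 *19^1*29^1=242440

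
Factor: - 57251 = -57251^1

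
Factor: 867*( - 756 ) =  - 655452 = -  2^2*3^4*7^1*17^2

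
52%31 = 21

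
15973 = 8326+7647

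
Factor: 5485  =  5^1* 1097^1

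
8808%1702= 298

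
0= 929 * 0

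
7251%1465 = 1391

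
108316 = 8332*13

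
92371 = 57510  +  34861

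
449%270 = 179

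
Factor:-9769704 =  - 2^3*3^1*7^1*58153^1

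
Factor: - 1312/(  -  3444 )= 8/21 = 2^3*3^( - 1 )*7^(-1 ) 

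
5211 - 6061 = -850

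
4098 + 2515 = 6613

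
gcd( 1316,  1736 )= 28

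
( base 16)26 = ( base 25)1d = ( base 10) 38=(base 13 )2C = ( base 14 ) 2a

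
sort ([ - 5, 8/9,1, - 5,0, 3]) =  [ - 5 ,-5,0, 8/9,1, 3]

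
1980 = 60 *33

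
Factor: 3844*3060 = 11762640 = 2^4*3^2*5^1*17^1* 31^2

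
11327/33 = 343  +  8/33 = 343.24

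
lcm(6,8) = 24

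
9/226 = 9/226 =0.04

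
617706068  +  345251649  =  962957717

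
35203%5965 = 5378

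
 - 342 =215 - 557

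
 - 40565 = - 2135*19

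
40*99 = 3960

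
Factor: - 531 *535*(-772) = 219313620 = 2^2*3^2*5^1*59^1*107^1*193^1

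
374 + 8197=8571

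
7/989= 7/989 = 0.01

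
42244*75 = 3168300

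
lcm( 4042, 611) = 52546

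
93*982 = 91326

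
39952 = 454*88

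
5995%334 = 317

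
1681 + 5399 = 7080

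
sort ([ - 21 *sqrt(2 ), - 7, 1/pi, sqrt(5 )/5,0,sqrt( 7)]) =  [ - 21*sqrt( 2), - 7 , 0,  1/pi,sqrt(5)/5,sqrt( 7 )]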